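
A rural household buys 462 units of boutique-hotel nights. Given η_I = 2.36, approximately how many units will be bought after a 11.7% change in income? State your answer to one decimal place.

%ΔQ ≈ η × %ΔI = 2.36 × 11.7% = 27.612%.
New Q ≈ 462 × (1 + 0.27612) = 589.6.

589.6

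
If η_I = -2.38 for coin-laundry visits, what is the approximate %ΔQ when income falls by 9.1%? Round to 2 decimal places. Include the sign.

%ΔQ ≈ η × %ΔI = -2.38 × (-9.1%) = 21.66%.

21.66%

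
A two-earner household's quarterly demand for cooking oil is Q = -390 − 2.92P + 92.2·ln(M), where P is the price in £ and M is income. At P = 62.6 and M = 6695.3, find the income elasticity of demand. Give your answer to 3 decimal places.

0.385

At P = 62.6, M = 6695.3: Q = 239.413.
Holding P constant, ∂Q/∂M = 92.2/M = 0.0137709.
η_M = (∂Q/∂M)·(M/Q) = 0.0137709 × (6695.3/239.413) = 0.385.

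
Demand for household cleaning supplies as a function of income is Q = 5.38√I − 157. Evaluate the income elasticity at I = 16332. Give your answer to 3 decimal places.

0.648

At I = 16332: Q = 530.546.
dQ/dI = 5.38/(2√I) = 0.0210491 at this income.
η = (dQ/dI)·(I/Q) = 0.0210491 × (16332/530.546) = 0.648.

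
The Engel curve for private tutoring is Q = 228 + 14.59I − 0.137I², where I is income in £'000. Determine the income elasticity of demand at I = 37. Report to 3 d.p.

At I = 37: Q = 580.2770.
dQ/dI = 14.59 − 0.274I = 4.45200.
η = (dQ/dI)·(I/Q) = 4.45200 × (37/580.2770) = 0.284.

0.284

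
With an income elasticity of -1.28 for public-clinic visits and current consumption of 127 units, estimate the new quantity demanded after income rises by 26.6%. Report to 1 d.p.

%ΔQ ≈ η × %ΔI = -1.28 × 26.6% = -34.048%.
New Q ≈ 127 × (1 − 0.34048) = 83.8.

83.8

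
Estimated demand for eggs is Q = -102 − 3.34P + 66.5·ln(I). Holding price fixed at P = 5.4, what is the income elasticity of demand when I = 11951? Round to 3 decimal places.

At P = 5.4, I = 11951: Q = 504.304.
Holding P constant, ∂Q/∂I = 66.5/I = 0.00556439.
η_I = (∂Q/∂I)·(I/Q) = 0.00556439 × (11951/504.304) = 0.132.

0.132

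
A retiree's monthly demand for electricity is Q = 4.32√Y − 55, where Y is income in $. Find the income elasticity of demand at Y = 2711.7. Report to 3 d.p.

At Y = 2711.7: Q = 169.960.
dQ/dY = 4.32/(2√Y) = 0.0414794 at this income.
η = (dQ/dY)·(Y/Q) = 0.0414794 × (2711.7/169.960) = 0.662.

0.662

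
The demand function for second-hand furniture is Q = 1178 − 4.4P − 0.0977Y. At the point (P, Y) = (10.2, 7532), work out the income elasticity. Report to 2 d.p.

-1.85

At P = 10.2, Y = 7532: Q = 397.244.
Holding P constant, ∂Q/∂Y = −0.0977.
η_Y = (∂Q/∂Y)·(Y/Q) = -0.0977 × (7532/397.244) = -1.85.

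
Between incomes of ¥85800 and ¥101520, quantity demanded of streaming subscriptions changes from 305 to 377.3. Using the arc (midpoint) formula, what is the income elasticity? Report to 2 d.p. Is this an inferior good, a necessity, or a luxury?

1.26 (luxury)

ΔQ = 377.3 − 305 = 72.3; midpoint Q̄ = (305 + 377.3)/2 = 341.15.
ΔI = 101520 − 85800 = 15720; midpoint Ī = (85800 + 101520)/2 = 93660.
η = (ΔQ/Q̄) ÷ (ΔI/Ī) = (72.3/341.15) ÷ (15720/93660) = 1.26.
η > 1 ⇒ luxury.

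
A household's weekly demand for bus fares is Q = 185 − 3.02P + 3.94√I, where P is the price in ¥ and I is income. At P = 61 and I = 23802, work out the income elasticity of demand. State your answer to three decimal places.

At P = 61, I = 23802: Q = 608.639.
Holding P constant, ∂Q/∂I = 3.94/(2√I) = 0.0127691.
η_I = (∂Q/∂I)·(I/Q) = 0.0127691 × (23802/608.639) = 0.499.

0.499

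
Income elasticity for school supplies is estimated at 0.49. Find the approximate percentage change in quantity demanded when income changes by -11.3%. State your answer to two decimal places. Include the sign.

-5.54%

%ΔQ ≈ η × %ΔI = 0.49 × (-11.3%) = -5.54%.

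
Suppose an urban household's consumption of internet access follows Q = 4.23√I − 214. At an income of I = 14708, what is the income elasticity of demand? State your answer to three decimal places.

At I = 14708: Q = 299.000.
dQ/dI = 4.23/(2√I) = 0.0174395 at this income.
η = (dQ/dI)·(I/Q) = 0.0174395 × (14708/299.000) = 0.858.

0.858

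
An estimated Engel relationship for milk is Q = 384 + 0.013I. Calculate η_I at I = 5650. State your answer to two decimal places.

At I = 5650: Q = 457.450.
dQ/dI = 0.013.
η = (dQ/dI)·(I/Q) = 0.013 × (5650/457.450) = 0.16.

0.16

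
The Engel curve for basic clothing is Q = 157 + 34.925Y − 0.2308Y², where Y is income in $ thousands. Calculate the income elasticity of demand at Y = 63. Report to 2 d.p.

At Y = 63: Q = 1441.2298.
dQ/dY = 34.925 − 0.4616Y = 5.84420.
η = (dQ/dY)·(Y/Q) = 5.84420 × (63/1441.2298) = 0.26.

0.26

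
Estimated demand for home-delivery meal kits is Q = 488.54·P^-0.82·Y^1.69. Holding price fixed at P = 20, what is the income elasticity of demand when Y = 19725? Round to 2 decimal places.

1.69

For a multiplicative demand Q = A·P^α·Y^β, the income elasticity is β everywhere.
Here β = 1.69, so η = 1.69.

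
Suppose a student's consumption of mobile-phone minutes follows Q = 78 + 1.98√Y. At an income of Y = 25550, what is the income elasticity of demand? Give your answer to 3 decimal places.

At Y = 25550: Q = 394.490.
dQ/dY = 1.98/(2√Y) = 0.00619355 at this income.
η = (dQ/dY)·(Y/Q) = 0.00619355 × (25550/394.490) = 0.401.

0.401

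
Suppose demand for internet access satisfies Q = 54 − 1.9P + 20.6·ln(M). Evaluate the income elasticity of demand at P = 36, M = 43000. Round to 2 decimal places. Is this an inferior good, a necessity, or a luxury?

0.10 (necessity)

At P = 36, M = 43000: Q = 205.380.
Holding P constant, ∂Q/∂M = 20.6/M = 0.00047907.
η_M = (∂Q/∂M)·(M/Q) = 0.00047907 × (43000/205.380) = 0.10.
Since 0 < η < 1, this is a necessity.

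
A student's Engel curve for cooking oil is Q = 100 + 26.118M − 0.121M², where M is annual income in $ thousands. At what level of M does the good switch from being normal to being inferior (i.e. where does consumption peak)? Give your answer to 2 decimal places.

dQ/dM = 26.118 − 0.242M.
The good is inferior where dQ/dM < 0. Setting dQ/dM = 0 gives M = 26.118 / 0.242 = 107.93.

107.93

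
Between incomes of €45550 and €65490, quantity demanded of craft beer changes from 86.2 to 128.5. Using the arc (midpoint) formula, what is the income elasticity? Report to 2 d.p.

ΔQ = 128.5 − 86.2 = 42.3; midpoint Q̄ = (86.2 + 128.5)/2 = 107.35.
ΔI = 65490 − 45550 = 19940; midpoint Ī = (45550 + 65490)/2 = 55520.
η = (ΔQ/Q̄) ÷ (ΔI/Ī) = (42.3/107.35) ÷ (19940/55520) = 1.10.

1.10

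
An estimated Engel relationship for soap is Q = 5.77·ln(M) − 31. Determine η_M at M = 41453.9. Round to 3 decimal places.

0.190

At M = 41453.9: Q = 30.349.
dQ/dM = 5.77/M = 0.000139191 at this income.
η = (dQ/dM)·(M/Q) = 0.000139191 × (41453.9/30.349) = 0.190.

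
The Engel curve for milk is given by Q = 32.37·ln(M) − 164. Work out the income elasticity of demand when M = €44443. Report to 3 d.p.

At M = 44443: Q = 182.423.
dQ/dM = 32.37/M = 0.000728349 at this income.
η = (dQ/dM)·(M/Q) = 0.000728349 × (44443/182.423) = 0.177.

0.177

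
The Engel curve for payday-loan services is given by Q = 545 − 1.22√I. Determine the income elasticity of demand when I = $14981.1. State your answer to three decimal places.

At I = 14981.1: Q = 395.675.
dQ/dI = -1.22/(2√I) = -0.00498377 at this income.
η = (dQ/dI)·(I/Q) = -0.00498377 × (14981.1/395.675) = -0.189.

-0.189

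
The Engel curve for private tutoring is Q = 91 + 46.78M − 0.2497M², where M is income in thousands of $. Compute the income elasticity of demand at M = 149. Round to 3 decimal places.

-2.713

At M = 149: Q = 1517.6303.
dQ/dM = 46.78 − 0.4994M = -27.63060.
η = (dQ/dM)·(M/Q) = -27.63060 × (149/1517.6303) = -2.713.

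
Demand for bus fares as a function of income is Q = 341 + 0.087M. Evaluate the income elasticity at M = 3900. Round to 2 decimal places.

At M = 3900: Q = 680.300.
dQ/dM = 0.087.
η = (dQ/dM)·(M/Q) = 0.087 × (3900/680.300) = 0.50.

0.50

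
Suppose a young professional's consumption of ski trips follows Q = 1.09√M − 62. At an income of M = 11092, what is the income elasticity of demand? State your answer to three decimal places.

At M = 11092: Q = 52.797.
dQ/dM = 1.09/(2√M) = 0.00517478 at this income.
η = (dQ/dM)·(M/Q) = 0.00517478 × (11092/52.797) = 1.087.

1.087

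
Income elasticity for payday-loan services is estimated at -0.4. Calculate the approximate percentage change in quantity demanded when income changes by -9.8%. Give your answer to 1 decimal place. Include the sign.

3.9%

%ΔQ ≈ η × %ΔI = -0.4 × (-9.8%) = 3.9%.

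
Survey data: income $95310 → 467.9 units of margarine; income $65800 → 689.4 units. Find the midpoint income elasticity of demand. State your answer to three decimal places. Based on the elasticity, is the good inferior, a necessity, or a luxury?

ΔQ = 689.4 − 467.9 = 221.5; midpoint Q̄ = (467.9 + 689.4)/2 = 578.65.
ΔI = 65800 − 95310 = -29510; midpoint Ī = (95310 + 65800)/2 = 80555.
η = (ΔQ/Q̄) ÷ (ΔI/Ī) = (221.5/578.65) ÷ (-29510/80555) = -1.045.
η < 0 ⇒ inferior good.

-1.045 (inferior good)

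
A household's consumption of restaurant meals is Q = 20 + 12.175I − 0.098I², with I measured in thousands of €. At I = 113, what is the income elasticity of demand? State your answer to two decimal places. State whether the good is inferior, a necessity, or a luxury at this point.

At I = 113: Q = 144.4130.
dQ/dI = 12.175 − 0.196I = -9.97300.
η = (dQ/dI)·(I/Q) = -9.97300 × (113/144.4130) = -7.80.
η < 0 ⇒ inferior good.

-7.80 (inferior good)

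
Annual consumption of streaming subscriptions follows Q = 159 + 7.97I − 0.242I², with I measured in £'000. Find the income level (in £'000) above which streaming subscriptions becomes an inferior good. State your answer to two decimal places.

dQ/dI = 7.97 − 0.484I.
The good is inferior where dQ/dI < 0. Setting dQ/dI = 0 gives I = 7.97 / 0.484 = 16.47.

16.47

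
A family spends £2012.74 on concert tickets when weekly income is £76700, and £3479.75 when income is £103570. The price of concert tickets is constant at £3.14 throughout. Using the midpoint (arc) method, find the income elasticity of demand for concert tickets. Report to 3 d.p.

1.792

With a constant price, Q₁ = 2012.74/3.14 = 641.000 and Q₂ = 3479.75/3.14 = 1108.201 (equivalently, work directly with expenditure since P cancels).
Midpoint %ΔQ = (3479.75 − 2012.74)/2746.25 = 0.53419; midpoint %ΔI = (103570 − 76700)/90135 = 0.29811.
η = 0.53419 / 0.29811 = 1.792.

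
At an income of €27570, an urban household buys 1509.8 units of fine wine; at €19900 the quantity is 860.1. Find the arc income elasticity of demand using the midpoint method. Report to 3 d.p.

1.697

ΔQ = 860.1 − 1509.8 = -649.7; midpoint Q̄ = (1509.8 + 860.1)/2 = 1184.95.
ΔI = 19900 − 27570 = -7670; midpoint Ī = (27570 + 19900)/2 = 23735.
η = (ΔQ/Q̄) ÷ (ΔI/Ī) = (-649.7/1184.95) ÷ (-7670/23735) = 1.697.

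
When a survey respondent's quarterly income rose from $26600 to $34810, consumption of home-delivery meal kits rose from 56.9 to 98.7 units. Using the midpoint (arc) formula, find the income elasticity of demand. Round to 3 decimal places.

2.009

ΔQ = 98.7 − 56.9 = 41.8; midpoint Q̄ = (56.9 + 98.7)/2 = 77.8.
ΔI = 34810 − 26600 = 8210; midpoint Ī = (26600 + 34810)/2 = 30705.
η = (ΔQ/Q̄) ÷ (ΔI/Ī) = (41.8/77.8) ÷ (8210/30705) = 2.009.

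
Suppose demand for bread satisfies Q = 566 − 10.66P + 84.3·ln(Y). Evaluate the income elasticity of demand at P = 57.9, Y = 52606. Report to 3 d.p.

At P = 57.9, Y = 52606: Q = 865.176.
Holding P constant, ∂Q/∂Y = 84.3/Y = 0.00160248.
η_Y = (∂Q/∂Y)·(Y/Q) = 0.00160248 × (52606/865.176) = 0.097.

0.097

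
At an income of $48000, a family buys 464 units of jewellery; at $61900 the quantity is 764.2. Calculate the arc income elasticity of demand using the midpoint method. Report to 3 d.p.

1.933

ΔQ = 764.2 − 464 = 300.2; midpoint Q̄ = (464 + 764.2)/2 = 614.1.
ΔI = 61900 − 48000 = 13900; midpoint Ī = (48000 + 61900)/2 = 54950.
η = (ΔQ/Q̄) ÷ (ΔI/Ī) = (300.2/614.1) ÷ (13900/54950) = 1.933.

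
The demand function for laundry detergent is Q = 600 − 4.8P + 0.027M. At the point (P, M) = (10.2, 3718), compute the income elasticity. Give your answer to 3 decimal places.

At P = 10.2, M = 3718: Q = 651.426.
Holding P constant, ∂Q/∂M = 0.027.
η_M = (∂Q/∂M)·(M/Q) = 0.027 × (3718/651.426) = 0.154.

0.154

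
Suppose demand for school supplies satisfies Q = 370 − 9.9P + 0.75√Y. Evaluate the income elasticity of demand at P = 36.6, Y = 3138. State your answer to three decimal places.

0.423

At P = 36.6, Y = 3138: Q = 49.673.
Holding P constant, ∂Q/∂Y = 0.75/(2√Y) = 0.00669429.
η_Y = (∂Q/∂Y)·(Y/Q) = 0.00669429 × (3138/49.673) = 0.423.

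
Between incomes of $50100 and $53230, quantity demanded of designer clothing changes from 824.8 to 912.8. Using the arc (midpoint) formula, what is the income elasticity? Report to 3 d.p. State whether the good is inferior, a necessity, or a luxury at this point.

ΔQ = 912.8 − 824.8 = 88; midpoint Q̄ = (824.8 + 912.8)/2 = 868.8.
ΔI = 53230 − 50100 = 3130; midpoint Ī = (50100 + 53230)/2 = 51665.
η = (ΔQ/Q̄) ÷ (ΔI/Ī) = (88/868.8) ÷ (3130/51665) = 1.672.
η > 1 ⇒ luxury.

1.672 (luxury)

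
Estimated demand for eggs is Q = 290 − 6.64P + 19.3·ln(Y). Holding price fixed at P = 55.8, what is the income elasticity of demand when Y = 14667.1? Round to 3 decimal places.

0.184

At P = 55.8, Y = 14667.1: Q = 104.640.
Holding P constant, ∂Q/∂Y = 19.3/Y = 0.00131587.
η_Y = (∂Q/∂Y)·(Y/Q) = 0.00131587 × (14667.1/104.640) = 0.184.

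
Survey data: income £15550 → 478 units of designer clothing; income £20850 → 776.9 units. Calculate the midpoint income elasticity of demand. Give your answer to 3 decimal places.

1.636

ΔQ = 776.9 − 478 = 298.9; midpoint Q̄ = (478 + 776.9)/2 = 627.45.
ΔI = 20850 − 15550 = 5300; midpoint Ī = (15550 + 20850)/2 = 18200.
η = (ΔQ/Q̄) ÷ (ΔI/Ī) = (298.9/627.45) ÷ (5300/18200) = 1.636.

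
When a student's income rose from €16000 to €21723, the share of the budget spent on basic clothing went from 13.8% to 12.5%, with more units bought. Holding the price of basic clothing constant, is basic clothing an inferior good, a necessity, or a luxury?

necessity

Quantity rises but the budget share falls as income rises, so 0 < η < 1.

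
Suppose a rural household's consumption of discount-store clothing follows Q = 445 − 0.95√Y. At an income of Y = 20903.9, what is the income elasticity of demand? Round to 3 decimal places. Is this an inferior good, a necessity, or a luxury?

At Y = 20903.9: Q = 307.647.
dQ/dY = -0.95/(2√Y) = -0.00328534 at this income.
η = (dQ/dY)·(Y/Q) = -0.00328534 × (20903.9/307.647) = -0.223.
Since η < 0, the good is an inferior good.

-0.223 (inferior good)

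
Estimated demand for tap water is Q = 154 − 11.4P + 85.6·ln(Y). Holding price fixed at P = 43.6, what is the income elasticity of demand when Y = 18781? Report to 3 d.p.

At P = 43.6, Y = 18781: Q = 499.315.
Holding P constant, ∂Q/∂Y = 85.6/Y = 0.0045578.
η_Y = (∂Q/∂Y)·(Y/Q) = 0.0045578 × (18781/499.315) = 0.171.

0.171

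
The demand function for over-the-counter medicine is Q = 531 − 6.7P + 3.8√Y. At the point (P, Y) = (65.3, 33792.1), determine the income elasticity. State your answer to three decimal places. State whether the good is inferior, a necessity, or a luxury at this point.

At P = 65.3, Y = 33792.1: Q = 792.030.
Holding P constant, ∂Q/∂Y = 3.8/(2√Y) = 0.0103358.
η_Y = (∂Q/∂Y)·(Y/Q) = 0.0103358 × (33792.1/792.030) = 0.441.
Since 0 < η < 1, this is a necessity.

0.441 (necessity)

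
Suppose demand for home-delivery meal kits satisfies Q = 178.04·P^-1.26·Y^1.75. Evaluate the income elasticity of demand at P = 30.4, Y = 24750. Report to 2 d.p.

1.75

For a multiplicative demand Q = A·P^α·Y^β, the income elasticity is β everywhere.
Here β = 1.75, so η = 1.75.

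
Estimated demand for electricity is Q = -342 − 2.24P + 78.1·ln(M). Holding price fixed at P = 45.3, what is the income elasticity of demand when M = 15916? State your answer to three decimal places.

0.250

At P = 45.3, M = 15916: Q = 312.152.
Holding P constant, ∂Q/∂M = 78.1/M = 0.00490701.
η_M = (∂Q/∂M)·(M/Q) = 0.00490701 × (15916/312.152) = 0.250.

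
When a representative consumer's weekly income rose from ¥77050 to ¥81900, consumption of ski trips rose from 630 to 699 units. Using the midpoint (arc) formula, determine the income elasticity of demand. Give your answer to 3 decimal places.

ΔQ = 699 − 630 = 69; midpoint Q̄ = (630 + 699)/2 = 664.5.
ΔI = 81900 − 77050 = 4850; midpoint Ī = (77050 + 81900)/2 = 79475.
η = (ΔQ/Q̄) ÷ (ΔI/Ī) = (69/664.5) ÷ (4850/79475) = 1.702.

1.702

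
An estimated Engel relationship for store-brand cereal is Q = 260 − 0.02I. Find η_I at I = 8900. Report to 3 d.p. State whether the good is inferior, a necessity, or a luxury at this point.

At I = 8900: Q = 82.000.
dQ/dI = −0.02.
η = (dQ/dI)·(I/Q) = -0.02 × (8900/82.000) = -2.171.
Since η < 0, the good is an inferior good.

-2.171 (inferior good)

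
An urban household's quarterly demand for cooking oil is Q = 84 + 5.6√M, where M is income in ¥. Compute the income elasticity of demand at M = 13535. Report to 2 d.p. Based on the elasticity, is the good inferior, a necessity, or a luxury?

0.44 (necessity)

At M = 13535: Q = 735.504.
dQ/dM = 5.6/(2√M) = 0.0240674 at this income.
η = (dQ/dM)·(M/Q) = 0.0240674 × (13535/735.504) = 0.44.
Since 0 < η < 1, the good is a necessity.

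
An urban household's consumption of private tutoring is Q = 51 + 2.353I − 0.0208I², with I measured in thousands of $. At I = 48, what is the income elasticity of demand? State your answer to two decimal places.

At I = 48: Q = 116.0208.
dQ/dI = 2.353 − 0.0416I = 0.35620.
η = (dQ/dI)·(I/Q) = 0.35620 × (48/116.0208) = 0.15.

0.15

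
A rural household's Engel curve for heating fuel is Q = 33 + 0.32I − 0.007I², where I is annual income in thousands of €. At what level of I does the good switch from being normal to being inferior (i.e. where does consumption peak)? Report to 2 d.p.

dQ/dI = 0.32 − 0.014I.
The good is inferior where dQ/dI < 0. Setting dQ/dI = 0 gives I = 0.32 / 0.014 = 22.86.

22.86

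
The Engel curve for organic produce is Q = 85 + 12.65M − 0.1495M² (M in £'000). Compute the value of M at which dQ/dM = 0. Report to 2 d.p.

dQ/dM = 12.65 − 0.299M.
The good is inferior where dQ/dM < 0. Setting dQ/dM = 0 gives M = 12.65 / 0.299 = 42.31.

42.31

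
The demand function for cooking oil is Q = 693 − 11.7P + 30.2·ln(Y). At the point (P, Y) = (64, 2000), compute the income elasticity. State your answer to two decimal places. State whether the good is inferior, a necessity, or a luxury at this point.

At P = 64, Y = 2000: Q = 173.747.
Holding P constant, ∂Q/∂Y = 30.2/Y = 0.0151.
η_Y = (∂Q/∂Y)·(Y/Q) = 0.0151 × (2000/173.747) = 0.17.
Since 0 < η < 1, this is a necessity.

0.17 (necessity)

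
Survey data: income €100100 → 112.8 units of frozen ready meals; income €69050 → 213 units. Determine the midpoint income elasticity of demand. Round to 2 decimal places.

-1.68

ΔQ = 213 − 112.8 = 100.2; midpoint Q̄ = (112.8 + 213)/2 = 162.9.
ΔI = 69050 − 100100 = -31050; midpoint Ī = (100100 + 69050)/2 = 84575.
η = (ΔQ/Q̄) ÷ (ΔI/Ī) = (100.2/162.9) ÷ (-31050/84575) = -1.68.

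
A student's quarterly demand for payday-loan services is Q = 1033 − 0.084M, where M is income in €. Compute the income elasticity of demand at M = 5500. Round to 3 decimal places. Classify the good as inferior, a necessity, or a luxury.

-0.809 (inferior good)

At M = 5500: Q = 571.000.
dQ/dM = −0.084.
η = (dQ/dM)·(M/Q) = -0.084 × (5500/571.000) = -0.809.
Since η < 0, the good is an inferior good.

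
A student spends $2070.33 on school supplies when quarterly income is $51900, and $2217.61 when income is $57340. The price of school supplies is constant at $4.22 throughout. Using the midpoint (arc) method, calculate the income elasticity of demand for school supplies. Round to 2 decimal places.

With a constant price, Q₁ = 2070.33/4.22 = 490.600 and Q₂ = 2217.61/4.22 = 525.500 (equivalently, work directly with expenditure since P cancels).
Midpoint %ΔQ = (2217.61 − 2070.33)/2143.97 = 0.06869; midpoint %ΔI = (57340 − 51900)/54620 = 0.09960.
η = 0.06869 / 0.09960 = 0.69.

0.69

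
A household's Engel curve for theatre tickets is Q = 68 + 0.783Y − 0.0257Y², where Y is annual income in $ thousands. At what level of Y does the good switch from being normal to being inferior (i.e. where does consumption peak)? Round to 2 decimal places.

15.23

dQ/dY = 0.783 − 0.0514Y.
The good is inferior where dQ/dY < 0. Setting dQ/dY = 0 gives Y = 0.783 / 0.0514 = 15.23.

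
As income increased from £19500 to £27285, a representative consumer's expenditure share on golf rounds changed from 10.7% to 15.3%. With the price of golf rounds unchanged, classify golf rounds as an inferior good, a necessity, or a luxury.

The budget share rises as income rises, so η > 1.

luxury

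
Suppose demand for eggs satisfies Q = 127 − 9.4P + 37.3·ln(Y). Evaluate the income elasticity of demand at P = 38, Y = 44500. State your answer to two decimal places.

0.22

At P = 38, Y = 44500: Q = 169.031.
Holding P constant, ∂Q/∂Y = 37.3/Y = 0.000838202.
η_Y = (∂Q/∂Y)·(Y/Q) = 0.000838202 × (44500/169.031) = 0.22.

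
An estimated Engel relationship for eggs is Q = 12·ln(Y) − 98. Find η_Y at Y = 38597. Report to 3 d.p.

0.418

At Y = 38597: Q = 28.731.
dQ/dY = 12/Y = 0.000310905 at this income.
η = (dQ/dY)·(Y/Q) = 0.000310905 × (38597/28.731) = 0.418.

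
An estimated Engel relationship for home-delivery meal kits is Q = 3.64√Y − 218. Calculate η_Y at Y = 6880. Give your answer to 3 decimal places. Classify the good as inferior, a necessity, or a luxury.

At Y = 6880: Q = 83.923.
dQ/dY = 3.64/(2√Y) = 0.021942 at this income.
η = (dQ/dY)·(Y/Q) = 0.021942 × (6880/83.923) = 1.799.
Since η > 1, the good is a luxury.

1.799 (luxury)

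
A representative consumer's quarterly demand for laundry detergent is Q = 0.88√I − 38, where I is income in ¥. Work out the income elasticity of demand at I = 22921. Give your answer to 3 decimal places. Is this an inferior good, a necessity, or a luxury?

At I = 22921: Q = 95.229.
dQ/dI = 0.88/(2√I) = 0.00290627 at this income.
η = (dQ/dI)·(I/Q) = 0.00290627 × (22921/95.229) = 0.700.
Since 0 < η < 1, the good is a necessity.

0.700 (necessity)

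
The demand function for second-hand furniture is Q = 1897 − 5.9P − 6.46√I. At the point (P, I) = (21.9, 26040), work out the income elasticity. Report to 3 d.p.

At P = 21.9, I = 26040: Q = 725.345.
Holding P constant, ∂Q/∂I = -6.46/(2√I) = -0.0200162.
η_I = (∂Q/∂I)·(I/Q) = -0.0200162 × (26040/725.345) = -0.719.

-0.719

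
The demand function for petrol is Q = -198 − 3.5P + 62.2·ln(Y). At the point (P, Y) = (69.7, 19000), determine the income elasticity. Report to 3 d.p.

0.364

At P = 69.7, Y = 19000: Q = 170.856.
Holding P constant, ∂Q/∂Y = 62.2/Y = 0.00327368.
η_Y = (∂Q/∂Y)·(Y/Q) = 0.00327368 × (19000/170.856) = 0.364.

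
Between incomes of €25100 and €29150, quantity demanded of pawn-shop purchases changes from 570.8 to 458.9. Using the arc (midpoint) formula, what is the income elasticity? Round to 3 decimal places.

ΔQ = 458.9 − 570.8 = -111.9; midpoint Q̄ = (570.8 + 458.9)/2 = 514.85.
ΔI = 29150 − 25100 = 4050; midpoint Ī = (25100 + 29150)/2 = 27125.
η = (ΔQ/Q̄) ÷ (ΔI/Ī) = (-111.9/514.85) ÷ (4050/27125) = -1.456.

-1.456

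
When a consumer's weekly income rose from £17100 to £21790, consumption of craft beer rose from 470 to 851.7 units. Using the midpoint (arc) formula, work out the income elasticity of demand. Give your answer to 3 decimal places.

ΔQ = 851.7 − 470 = 381.7; midpoint Q̄ = (470 + 851.7)/2 = 660.85.
ΔI = 21790 − 17100 = 4690; midpoint Ī = (17100 + 21790)/2 = 19445.
η = (ΔQ/Q̄) ÷ (ΔI/Ī) = (381.7/660.85) ÷ (4690/19445) = 2.395.

2.395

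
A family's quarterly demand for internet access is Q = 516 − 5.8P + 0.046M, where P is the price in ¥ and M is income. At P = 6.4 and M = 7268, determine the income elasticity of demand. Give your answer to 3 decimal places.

At P = 6.4, M = 7268: Q = 813.208.
Holding P constant, ∂Q/∂M = 0.046.
η_M = (∂Q/∂M)·(M/Q) = 0.046 × (7268/813.208) = 0.411.

0.411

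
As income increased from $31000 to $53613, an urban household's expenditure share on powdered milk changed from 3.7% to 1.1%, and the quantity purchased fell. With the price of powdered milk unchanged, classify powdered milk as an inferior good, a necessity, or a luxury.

inferior good

Quantity demanded falls as income rises, so η < 0.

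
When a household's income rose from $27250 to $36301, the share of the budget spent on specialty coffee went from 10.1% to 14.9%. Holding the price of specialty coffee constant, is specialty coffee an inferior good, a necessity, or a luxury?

luxury

The budget share rises as income rises, so η > 1.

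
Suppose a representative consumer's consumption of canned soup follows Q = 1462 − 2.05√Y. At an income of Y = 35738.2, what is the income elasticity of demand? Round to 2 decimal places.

-0.18

At Y = 35738.2: Q = 1074.457.
dQ/dY = -2.05/(2√Y) = -0.00542198 at this income.
η = (dQ/dY)·(Y/Q) = -0.00542198 × (35738.2/1074.457) = -0.18.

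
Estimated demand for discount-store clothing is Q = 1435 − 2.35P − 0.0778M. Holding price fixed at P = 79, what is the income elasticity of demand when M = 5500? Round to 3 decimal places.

-0.521

At P = 79, M = 5500: Q = 821.450.
Holding P constant, ∂Q/∂M = −0.0778.
η_M = (∂Q/∂M)·(M/Q) = -0.0778 × (5500/821.450) = -0.521.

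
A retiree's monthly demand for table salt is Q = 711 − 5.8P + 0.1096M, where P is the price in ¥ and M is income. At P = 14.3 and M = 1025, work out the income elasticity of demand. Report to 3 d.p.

0.152

At P = 14.3, M = 1025: Q = 740.400.
Holding P constant, ∂Q/∂M = 0.1096.
η_M = (∂Q/∂M)·(M/Q) = 0.1096 × (1025/740.400) = 0.152.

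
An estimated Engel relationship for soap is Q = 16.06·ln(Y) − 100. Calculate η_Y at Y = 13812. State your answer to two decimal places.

0.30

At Y = 13812: Q = 53.105.
dQ/dY = 16.06/Y = 0.00116276 at this income.
η = (dQ/dY)·(Y/Q) = 0.00116276 × (13812/53.105) = 0.30.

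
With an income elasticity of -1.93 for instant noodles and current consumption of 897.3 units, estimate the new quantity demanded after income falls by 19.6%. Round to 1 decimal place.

%ΔQ ≈ η × %ΔI = -1.93 × (-19.6%) = 37.828%.
New Q ≈ 897.3 × (1 + 0.37828) = 1236.7.

1236.7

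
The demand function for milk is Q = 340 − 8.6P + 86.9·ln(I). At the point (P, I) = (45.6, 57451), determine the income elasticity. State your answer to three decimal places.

0.097

At P = 45.6, I = 57451: Q = 900.150.
Holding P constant, ∂Q/∂I = 86.9/I = 0.00151259.
η_I = (∂Q/∂I)·(I/Q) = 0.00151259 × (57451/900.150) = 0.097.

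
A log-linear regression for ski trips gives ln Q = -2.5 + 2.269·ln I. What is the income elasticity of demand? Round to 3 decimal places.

2.269

In a log-linear demand, the coefficient on ln I is the income elasticity.
So η = 2.269.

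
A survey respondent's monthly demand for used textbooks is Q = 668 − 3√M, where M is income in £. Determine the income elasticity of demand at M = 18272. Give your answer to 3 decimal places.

-0.772

At M = 18272: Q = 262.478.
dQ/dM = -3/(2√M) = -0.0110968 at this income.
η = (dQ/dM)·(M/Q) = -0.0110968 × (18272/262.478) = -0.772.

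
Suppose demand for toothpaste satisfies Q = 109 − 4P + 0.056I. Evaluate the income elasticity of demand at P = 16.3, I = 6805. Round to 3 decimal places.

0.897

At P = 16.3, I = 6805: Q = 424.880.
Holding P constant, ∂Q/∂I = 0.056.
η_I = (∂Q/∂I)·(I/Q) = 0.056 × (6805/424.880) = 0.897.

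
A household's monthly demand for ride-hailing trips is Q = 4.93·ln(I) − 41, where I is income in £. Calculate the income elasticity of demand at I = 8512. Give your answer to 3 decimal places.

1.365

At I = 8512: Q = 3.613.
dQ/dI = 4.93/I = 0.000579182 at this income.
η = (dQ/dI)·(I/Q) = 0.000579182 × (8512/3.613) = 1.365.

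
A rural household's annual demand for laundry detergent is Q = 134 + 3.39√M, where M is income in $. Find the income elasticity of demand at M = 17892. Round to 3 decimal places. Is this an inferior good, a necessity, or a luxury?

0.386 (necessity)

At M = 17892: Q = 587.450.
dQ/dM = 3.39/(2√M) = 0.0126719 at this income.
η = (dQ/dM)·(M/Q) = 0.0126719 × (17892/587.450) = 0.386.
Since 0 < η < 1, the good is a necessity.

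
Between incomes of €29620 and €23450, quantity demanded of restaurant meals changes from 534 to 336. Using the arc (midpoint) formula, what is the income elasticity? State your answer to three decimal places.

ΔQ = 336 − 534 = -198; midpoint Q̄ = (534 + 336)/2 = 435.
ΔI = 23450 − 29620 = -6170; midpoint Ī = (29620 + 23450)/2 = 26535.
η = (ΔQ/Q̄) ÷ (ΔI/Ī) = (-198/435) ÷ (-6170/26535) = 1.958.

1.958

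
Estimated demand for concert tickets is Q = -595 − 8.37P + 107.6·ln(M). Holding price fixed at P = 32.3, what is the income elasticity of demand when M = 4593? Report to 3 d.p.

2.564

At P = 32.3, M = 4593: Q = 41.963.
Holding P constant, ∂Q/∂M = 107.6/M = 0.023427.
η_M = (∂Q/∂M)·(M/Q) = 0.023427 × (4593/41.963) = 2.564.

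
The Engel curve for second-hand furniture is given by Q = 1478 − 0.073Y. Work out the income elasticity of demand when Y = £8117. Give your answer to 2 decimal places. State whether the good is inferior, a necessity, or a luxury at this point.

At Y = 8117: Q = 885.459.
dQ/dY = −0.073.
η = (dQ/dY)·(Y/Q) = -0.073 × (8117/885.459) = -0.67.
Since η < 0, the good is an inferior good.

-0.67 (inferior good)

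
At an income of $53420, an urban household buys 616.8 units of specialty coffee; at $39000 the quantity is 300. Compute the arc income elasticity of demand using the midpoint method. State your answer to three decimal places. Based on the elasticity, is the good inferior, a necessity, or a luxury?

2.215 (luxury)

ΔQ = 300 − 616.8 = -316.8; midpoint Q̄ = (616.8 + 300)/2 = 458.4.
ΔI = 39000 − 53420 = -14420; midpoint Ī = (53420 + 39000)/2 = 46210.
η = (ΔQ/Q̄) ÷ (ΔI/Ī) = (-316.8/458.4) ÷ (-14420/46210) = 2.215.
η > 1 ⇒ luxury.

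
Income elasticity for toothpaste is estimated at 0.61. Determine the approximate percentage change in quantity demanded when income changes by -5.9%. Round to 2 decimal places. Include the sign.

%ΔQ ≈ η × %ΔI = 0.61 × (-5.9%) = -3.60%.

-3.60%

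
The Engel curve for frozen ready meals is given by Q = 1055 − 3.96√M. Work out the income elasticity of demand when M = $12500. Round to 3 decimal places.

At M = 12500: Q = 612.259.
dQ/dM = -3.96/(2√M) = -0.0177097 at this income.
η = (dQ/dM)·(M/Q) = -0.0177097 × (12500/612.259) = -0.362.

-0.362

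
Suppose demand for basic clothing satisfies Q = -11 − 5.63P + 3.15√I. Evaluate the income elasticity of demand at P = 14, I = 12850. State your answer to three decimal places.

At P = 14, I = 12850: Q = 267.257.
Holding P constant, ∂Q/∂I = 3.15/(2√I) = 0.0138941.
η_I = (∂Q/∂I)·(I/Q) = 0.0138941 × (12850/267.257) = 0.668.

0.668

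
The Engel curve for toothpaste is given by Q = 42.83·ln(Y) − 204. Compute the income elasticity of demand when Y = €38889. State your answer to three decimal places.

At Y = 38889: Q = 248.647.
dQ/dY = 42.83/Y = 0.00110134 at this income.
η = (dQ/dY)·(Y/Q) = 0.00110134 × (38889/248.647) = 0.172.

0.172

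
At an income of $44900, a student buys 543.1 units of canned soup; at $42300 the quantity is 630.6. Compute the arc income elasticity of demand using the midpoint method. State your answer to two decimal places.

-2.50

ΔQ = 630.6 − 543.1 = 87.5; midpoint Q̄ = (543.1 + 630.6)/2 = 586.85.
ΔI = 42300 − 44900 = -2600; midpoint Ī = (44900 + 42300)/2 = 43600.
η = (ΔQ/Q̄) ÷ (ΔI/Ī) = (87.5/586.85) ÷ (-2600/43600) = -2.50.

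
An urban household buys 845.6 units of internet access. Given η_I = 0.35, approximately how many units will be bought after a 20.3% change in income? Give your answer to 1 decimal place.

%ΔQ ≈ η × %ΔI = 0.35 × 20.3% = 7.105%.
New Q ≈ 845.6 × (1 + 0.07105) = 905.7.

905.7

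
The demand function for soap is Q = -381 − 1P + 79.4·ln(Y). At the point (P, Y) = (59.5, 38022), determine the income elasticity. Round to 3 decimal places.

0.200

At P = 59.5, Y = 38022: Q = 396.846.
Holding P constant, ∂Q/∂Y = 79.4/Y = 0.00208826.
η_Y = (∂Q/∂Y)·(Y/Q) = 0.00208826 × (38022/396.846) = 0.200.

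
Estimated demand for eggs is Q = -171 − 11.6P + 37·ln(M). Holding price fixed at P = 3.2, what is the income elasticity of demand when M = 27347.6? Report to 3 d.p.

0.218

At P = 3.2, M = 27347.6: Q = 169.886.
Holding P constant, ∂Q/∂M = 37/M = 0.00135295.
η_M = (∂Q/∂M)·(M/Q) = 0.00135295 × (27347.6/169.886) = 0.218.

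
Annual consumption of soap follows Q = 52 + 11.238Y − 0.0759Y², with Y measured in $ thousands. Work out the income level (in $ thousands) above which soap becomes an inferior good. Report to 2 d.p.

dQ/dY = 11.238 − 0.1518Y.
The good is inferior where dQ/dY < 0. Setting dQ/dY = 0 gives Y = 11.238 / 0.1518 = 74.03.

74.03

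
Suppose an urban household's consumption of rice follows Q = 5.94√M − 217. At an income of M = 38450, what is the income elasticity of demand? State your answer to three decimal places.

0.614

At M = 38450: Q = 947.755.
dQ/dM = 5.94/(2√M) = 0.0151464 at this income.
η = (dQ/dM)·(M/Q) = 0.0151464 × (38450/947.755) = 0.614.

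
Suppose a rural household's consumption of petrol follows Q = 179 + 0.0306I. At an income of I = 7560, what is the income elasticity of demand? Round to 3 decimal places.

At I = 7560: Q = 410.336.
dQ/dI = 0.0306.
η = (dQ/dI)·(I/Q) = 0.0306 × (7560/410.336) = 0.564.

0.564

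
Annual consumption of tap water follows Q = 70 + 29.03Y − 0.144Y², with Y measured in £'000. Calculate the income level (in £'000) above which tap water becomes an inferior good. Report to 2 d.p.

100.80

dQ/dY = 29.03 − 0.288Y.
The good is inferior where dQ/dY < 0. Setting dQ/dY = 0 gives Y = 29.03 / 0.288 = 100.80.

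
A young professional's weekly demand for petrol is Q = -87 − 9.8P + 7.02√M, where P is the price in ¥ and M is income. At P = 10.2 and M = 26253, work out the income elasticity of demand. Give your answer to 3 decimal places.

At P = 10.2, M = 26253: Q = 950.475.
Holding P constant, ∂Q/∂M = 7.02/(2√M) = 0.021663.
η_M = (∂Q/∂M)·(M/Q) = 0.021663 × (26253/950.475) = 0.598.

0.598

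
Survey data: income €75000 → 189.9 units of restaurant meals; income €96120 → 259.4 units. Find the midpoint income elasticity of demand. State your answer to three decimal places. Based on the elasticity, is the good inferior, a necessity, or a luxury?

1.253 (luxury)

ΔQ = 259.4 − 189.9 = 69.5; midpoint Q̄ = (189.9 + 259.4)/2 = 224.65.
ΔI = 96120 − 75000 = 21120; midpoint Ī = (75000 + 96120)/2 = 85560.
η = (ΔQ/Q̄) ÷ (ΔI/Ī) = (69.5/224.65) ÷ (21120/85560) = 1.253.
η > 1 ⇒ luxury.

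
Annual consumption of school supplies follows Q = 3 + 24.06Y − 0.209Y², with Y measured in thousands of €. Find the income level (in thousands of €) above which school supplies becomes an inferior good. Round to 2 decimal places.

57.56

dQ/dY = 24.06 − 0.418Y.
The good is inferior where dQ/dY < 0. Setting dQ/dY = 0 gives Y = 24.06 / 0.418 = 57.56.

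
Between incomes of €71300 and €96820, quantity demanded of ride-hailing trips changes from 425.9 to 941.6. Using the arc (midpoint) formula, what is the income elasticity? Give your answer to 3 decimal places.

ΔQ = 941.6 − 425.9 = 515.7; midpoint Q̄ = (425.9 + 941.6)/2 = 683.75.
ΔI = 96820 − 71300 = 25520; midpoint Ī = (71300 + 96820)/2 = 84060.
η = (ΔQ/Q̄) ÷ (ΔI/Ī) = (515.7/683.75) ÷ (25520/84060) = 2.484.

2.484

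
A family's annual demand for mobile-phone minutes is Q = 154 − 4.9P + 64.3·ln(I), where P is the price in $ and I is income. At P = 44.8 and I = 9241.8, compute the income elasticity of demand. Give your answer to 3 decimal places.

At P = 44.8, I = 9241.8: Q = 521.635.
Holding P constant, ∂Q/∂I = 64.3/I = 0.00695752.
η_I = (∂Q/∂I)·(I/Q) = 0.00695752 × (9241.8/521.635) = 0.123.

0.123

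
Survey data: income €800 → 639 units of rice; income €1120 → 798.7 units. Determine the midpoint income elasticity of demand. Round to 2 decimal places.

ΔQ = 798.7 − 639 = 159.7; midpoint Q̄ = (639 + 798.7)/2 = 718.85.
ΔI = 1120 − 800 = 320; midpoint Ī = (800 + 1120)/2 = 960.
η = (ΔQ/Q̄) ÷ (ΔI/Ī) = (159.7/718.85) ÷ (320/960) = 0.67.

0.67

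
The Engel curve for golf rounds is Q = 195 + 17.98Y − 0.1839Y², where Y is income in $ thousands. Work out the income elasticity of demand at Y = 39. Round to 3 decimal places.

0.230

At Y = 39: Q = 616.5081.
dQ/dY = 17.98 − 0.3678Y = 3.63580.
η = (dQ/dY)·(Y/Q) = 3.63580 × (39/616.5081) = 0.230.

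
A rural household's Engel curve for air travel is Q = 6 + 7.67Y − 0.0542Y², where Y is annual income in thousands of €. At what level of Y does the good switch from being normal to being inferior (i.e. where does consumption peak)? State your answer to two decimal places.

70.76

dQ/dY = 7.67 − 0.1084Y.
The good is inferior where dQ/dY < 0. Setting dQ/dY = 0 gives Y = 7.67 / 0.1084 = 70.76.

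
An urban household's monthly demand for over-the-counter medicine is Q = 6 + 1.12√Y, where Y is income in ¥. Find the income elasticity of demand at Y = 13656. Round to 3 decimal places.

At Y = 13656: Q = 136.882.
dQ/dY = 1.12/(2√Y) = 0.0047921 at this income.
η = (dQ/dY)·(Y/Q) = 0.0047921 × (13656/136.882) = 0.478.

0.478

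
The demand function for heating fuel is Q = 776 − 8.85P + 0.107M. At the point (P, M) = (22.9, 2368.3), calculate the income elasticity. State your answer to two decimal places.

At P = 22.9, M = 2368.3: Q = 826.743.
Holding P constant, ∂Q/∂M = 0.107.
η_M = (∂Q/∂M)·(M/Q) = 0.107 × (2368.3/826.743) = 0.31.

0.31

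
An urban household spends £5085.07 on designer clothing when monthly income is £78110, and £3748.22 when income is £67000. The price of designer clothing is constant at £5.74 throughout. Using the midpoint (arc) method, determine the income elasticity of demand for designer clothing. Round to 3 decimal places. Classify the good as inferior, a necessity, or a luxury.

With a constant price, Q₁ = 5085.07/5.74 = 885.901 and Q₂ = 3748.22/5.74 = 653.000 (equivalently, work directly with expenditure since P cancels).
Midpoint %ΔQ = (3748.22 − 5085.07)/4416.64 = -0.30268; midpoint %ΔI = (67000 − 78110)/72555 = -0.15313.
η = -0.30268 / -0.15313 = 1.977.
η > 1 ⇒ luxury.

1.977 (luxury)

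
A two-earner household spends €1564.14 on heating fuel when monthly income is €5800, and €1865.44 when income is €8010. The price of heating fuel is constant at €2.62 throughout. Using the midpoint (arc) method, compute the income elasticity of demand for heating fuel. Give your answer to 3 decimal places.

0.549

With a constant price, Q₁ = 1564.14/2.62 = 597.000 and Q₂ = 1865.44/2.62 = 712.000 (equivalently, work directly with expenditure since P cancels).
Midpoint %ΔQ = (1865.44 − 1564.14)/1714.79 = 0.17571; midpoint %ΔI = (8010 − 5800)/6905 = 0.32006.
η = 0.17571 / 0.32006 = 0.549.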